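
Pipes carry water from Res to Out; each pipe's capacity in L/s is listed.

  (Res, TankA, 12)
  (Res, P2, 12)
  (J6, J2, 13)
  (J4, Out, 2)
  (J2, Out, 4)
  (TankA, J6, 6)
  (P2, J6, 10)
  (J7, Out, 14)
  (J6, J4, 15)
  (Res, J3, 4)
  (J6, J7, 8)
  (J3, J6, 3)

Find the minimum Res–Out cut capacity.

Augment Res→TankA→J6→J4→Out: bottleneck 2, flow now 2.
Augment Res→TankA→J6→J2→Out: bottleneck 4, flow now 6.
Augment Res→J3→J6→J7→Out: bottleneck 3, flow now 9.
Augment Res→P2→J6→J7→Out: bottleneck 5, flow now 14.
No augmenting path remains; maximum flow = 14.
By max-flow min-cut, the minimum cut capacity equals the max flow.
In the residual graph, reachable from Res: {Res, TankA, J3, P2, J6, J4, J2}.
Min-cut edges: J6→J7 (8), J4→Out (2), J2→Out (4); capacity 8 + 2 + 4 = 14.

14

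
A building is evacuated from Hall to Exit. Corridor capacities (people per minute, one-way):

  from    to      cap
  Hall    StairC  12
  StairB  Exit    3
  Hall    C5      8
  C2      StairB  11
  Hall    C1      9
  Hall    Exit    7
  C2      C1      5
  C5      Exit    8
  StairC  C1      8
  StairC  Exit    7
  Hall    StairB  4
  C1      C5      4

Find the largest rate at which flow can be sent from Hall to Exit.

Augment Hall→Exit: bottleneck 7, flow now 7.
Augment Hall→StairC→Exit: bottleneck 7, flow now 14.
Augment Hall→StairB→Exit: bottleneck 3, flow now 17.
Augment Hall→C5→Exit: bottleneck 8, flow now 25.
No augmenting path remains; maximum flow = 25.
In the residual graph, reachable from Hall: {Hall, StairC, C1, StairB, C5}.
Min-cut edges: Hall→Exit (7), StairC→Exit (7), StairB→Exit (3), C5→Exit (8); capacity 7 + 7 + 3 + 8 = 25.
This cut is saturated, so no flow can exceed 25.

25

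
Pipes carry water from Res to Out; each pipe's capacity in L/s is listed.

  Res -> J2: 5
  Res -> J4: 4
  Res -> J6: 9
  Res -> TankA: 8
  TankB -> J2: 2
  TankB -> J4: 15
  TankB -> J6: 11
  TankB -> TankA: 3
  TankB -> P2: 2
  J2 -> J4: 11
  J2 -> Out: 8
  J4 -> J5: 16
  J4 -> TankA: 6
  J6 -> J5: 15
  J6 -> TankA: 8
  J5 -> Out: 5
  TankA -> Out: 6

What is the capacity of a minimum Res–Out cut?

Augment Res→J2→Out: bottleneck 5, flow now 5.
Augment Res→TankA→Out: bottleneck 6, flow now 11.
Augment Res→J4→J5→Out: bottleneck 4, flow now 15.
Augment Res→J6→J5→Out: bottleneck 1, flow now 16.
No augmenting path remains; maximum flow = 16.
By max-flow min-cut, the minimum cut capacity equals the max flow.
In the residual graph, reachable from Res: {Res, J4, J6, J5, TankA}.
Min-cut edges: Res→J2 (5), J5→Out (5), TankA→Out (6); capacity 5 + 5 + 6 = 16.

16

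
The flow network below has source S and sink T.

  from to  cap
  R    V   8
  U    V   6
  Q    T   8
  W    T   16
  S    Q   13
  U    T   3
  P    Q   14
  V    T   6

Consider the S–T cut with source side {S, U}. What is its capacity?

Edges leaving {S, U}: S→Q (13), U→V (6), U→T (3).
Cut capacity = 13 + 6 + 3 = 22.

22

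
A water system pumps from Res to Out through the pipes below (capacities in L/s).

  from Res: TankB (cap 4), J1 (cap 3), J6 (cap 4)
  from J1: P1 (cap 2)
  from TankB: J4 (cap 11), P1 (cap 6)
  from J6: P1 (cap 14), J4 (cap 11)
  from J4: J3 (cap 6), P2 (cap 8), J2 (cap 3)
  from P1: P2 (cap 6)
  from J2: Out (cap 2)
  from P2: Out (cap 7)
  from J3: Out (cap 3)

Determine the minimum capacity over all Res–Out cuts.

Augment Res→J1→P1→P2→Out: bottleneck 2, flow now 2.
Augment Res→TankB→J4→J2→Out: bottleneck 2, flow now 4.
Augment Res→TankB→J4→P2→Out: bottleneck 2, flow now 6.
Augment Res→J6→J4→P2→Out: bottleneck 3, flow now 9.
Augment Res→J6→J4→J3→Out: bottleneck 1, flow now 10.
No augmenting path remains; maximum flow = 10.
By max-flow min-cut, the minimum cut capacity equals the max flow.
In the residual graph, reachable from Res: {Res, J1}.
Min-cut edges: Res→TankB (4), Res→J6 (4), J1→P1 (2); capacity 4 + 4 + 2 = 10.

10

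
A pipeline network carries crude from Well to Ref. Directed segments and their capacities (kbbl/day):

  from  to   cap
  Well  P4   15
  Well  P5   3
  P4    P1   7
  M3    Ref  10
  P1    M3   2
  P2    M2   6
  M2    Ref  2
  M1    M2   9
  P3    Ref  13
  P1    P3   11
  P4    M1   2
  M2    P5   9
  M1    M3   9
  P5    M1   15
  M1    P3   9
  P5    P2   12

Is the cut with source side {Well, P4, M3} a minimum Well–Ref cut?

Given cut capacity: 3 + 2 + 7 + 10 = 22.
Augment Well→P4→M1→M2→Ref: bottleneck 2, flow now 2.
Augment Well→P4→P1→M3→Ref: bottleneck 2, flow now 4.
Augment Well→P4→P1→P3→Ref: bottleneck 5, flow now 9.
Augment Well→P5→M1→M3→Ref: bottleneck 3, flow now 12.
No augmenting path remains; maximum flow = 12.
In the residual graph, reachable from Well: {Well, P4}.
Min-cut edges: Well→P5 (3), P4→M1 (2), P4→P1 (7); capacity 3 + 2 + 7 = 12.
Cut capacity 22 exceeds the max flow 12, so it is not minimum.

No — its capacity is 22, but the minimum cut has capacity 12.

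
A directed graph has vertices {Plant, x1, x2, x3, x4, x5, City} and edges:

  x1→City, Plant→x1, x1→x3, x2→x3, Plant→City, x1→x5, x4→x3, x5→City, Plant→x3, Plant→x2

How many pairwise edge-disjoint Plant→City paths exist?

2

Assign every edge capacity 1; by Menger, the answer equals the max flow.
Path Plant→City (+1); total 1.
Path Plant→x1→City (+1); total 2.
No residual Plant→City path; max flow = 2.
Certifying cut of size 2: {Plant→City, Plant→x1}.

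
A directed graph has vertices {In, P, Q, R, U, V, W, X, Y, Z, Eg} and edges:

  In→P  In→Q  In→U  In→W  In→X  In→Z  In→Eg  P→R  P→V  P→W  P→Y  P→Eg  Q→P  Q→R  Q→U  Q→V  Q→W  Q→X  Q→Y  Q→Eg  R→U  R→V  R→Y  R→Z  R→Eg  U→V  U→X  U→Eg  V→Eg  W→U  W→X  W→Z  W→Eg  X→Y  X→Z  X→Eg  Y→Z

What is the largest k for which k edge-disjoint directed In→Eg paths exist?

6

Assign every edge capacity 1; by Menger, the answer equals the max flow.
Path In→Eg (+1); total 1.
Path In→P→Eg (+1); total 2.
Path In→Q→Eg (+1); total 3.
Path In→U→Eg (+1); total 4.
Path In→W→Eg (+1); total 5.
Path In→X→Eg (+1); total 6.
No residual In→Eg path; max flow = 6.
Certifying cut of size 6: {In→Eg, In→P, In→Q, In→U, In→W, In→X}.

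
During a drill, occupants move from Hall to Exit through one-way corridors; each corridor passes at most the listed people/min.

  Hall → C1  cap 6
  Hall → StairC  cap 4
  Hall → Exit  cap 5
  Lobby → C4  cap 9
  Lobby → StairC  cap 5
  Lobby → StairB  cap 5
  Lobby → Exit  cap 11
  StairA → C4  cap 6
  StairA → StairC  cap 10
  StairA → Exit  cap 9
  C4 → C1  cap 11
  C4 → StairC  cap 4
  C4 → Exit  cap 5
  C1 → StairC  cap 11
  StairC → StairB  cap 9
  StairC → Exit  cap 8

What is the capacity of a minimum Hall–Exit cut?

13

Augment Hall→Exit: bottleneck 5, flow now 5.
Augment Hall→StairC→Exit: bottleneck 4, flow now 9.
Augment Hall→C1→StairC→Exit: bottleneck 4, flow now 13.
No augmenting path remains; maximum flow = 13.
By max-flow min-cut, the minimum cut capacity equals the max flow.
In the residual graph, reachable from Hall: {Hall, C1, StairC, StairB}.
Min-cut edges: Hall→Exit (5), StairC→Exit (8); capacity 5 + 8 = 13.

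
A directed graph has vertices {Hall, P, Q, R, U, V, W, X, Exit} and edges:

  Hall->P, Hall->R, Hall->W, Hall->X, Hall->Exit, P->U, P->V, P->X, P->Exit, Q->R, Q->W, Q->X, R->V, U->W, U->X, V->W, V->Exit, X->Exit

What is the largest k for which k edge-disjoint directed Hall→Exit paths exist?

4

Assign every edge capacity 1; by Menger, the answer equals the max flow.
Path Hall→Exit (+1); total 1.
Path Hall→P→Exit (+1); total 2.
Path Hall→X→Exit (+1); total 3.
Path Hall→R→V→Exit (+1); total 4.
No residual Hall→Exit path; max flow = 4.
Certifying cut of size 4: {Hall→Exit, Hall→P, Hall→R, Hall→X}.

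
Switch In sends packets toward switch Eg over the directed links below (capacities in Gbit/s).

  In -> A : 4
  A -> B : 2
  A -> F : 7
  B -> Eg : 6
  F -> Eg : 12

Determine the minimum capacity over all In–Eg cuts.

Augment In→A→B→Eg: bottleneck 2, flow now 2.
Augment In→A→F→Eg: bottleneck 2, flow now 4.
No augmenting path remains; maximum flow = 4.
By max-flow min-cut, the minimum cut capacity equals the max flow.
In the residual graph, reachable from In: {In}.
Min-cut edges: In→A (4); capacity 4 = 4.

4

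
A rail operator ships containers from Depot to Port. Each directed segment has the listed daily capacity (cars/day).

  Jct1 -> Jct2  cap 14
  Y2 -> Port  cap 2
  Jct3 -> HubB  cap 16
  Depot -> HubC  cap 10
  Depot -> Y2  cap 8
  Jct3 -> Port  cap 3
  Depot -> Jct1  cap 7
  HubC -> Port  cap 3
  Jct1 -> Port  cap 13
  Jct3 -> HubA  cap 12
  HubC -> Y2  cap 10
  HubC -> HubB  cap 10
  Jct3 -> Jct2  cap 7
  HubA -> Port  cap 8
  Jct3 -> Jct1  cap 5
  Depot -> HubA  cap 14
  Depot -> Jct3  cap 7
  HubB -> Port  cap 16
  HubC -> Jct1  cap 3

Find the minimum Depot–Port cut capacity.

34

Augment Depot→HubC→Port: bottleneck 3, flow now 3.
Augment Depot→Jct3→Port: bottleneck 3, flow now 6.
Augment Depot→HubA→Port: bottleneck 8, flow now 14.
Augment Depot→Jct1→Port: bottleneck 7, flow now 21.
Augment Depot→Y2→Port: bottleneck 2, flow now 23.
Augment Depot→HubC→Jct1→Port: bottleneck 3, flow now 26.
Augment Depot→HubC→HubB→Port: bottleneck 4, flow now 30.
Augment Depot→Jct3→Jct1→Port: bottleneck 3, flow now 33.
Augment Depot→Jct3→HubB→Port: bottleneck 1, flow now 34.
No augmenting path remains; maximum flow = 34.
By max-flow min-cut, the minimum cut capacity equals the max flow.
In the residual graph, reachable from Depot: {Depot, HubA, Y2}.
Min-cut edges: Depot→HubC (10), Depot→Jct3 (7), Depot→Jct1 (7), HubA→Port (8), Y2→Port (2); capacity 10 + 7 + 7 + 8 + 2 = 34.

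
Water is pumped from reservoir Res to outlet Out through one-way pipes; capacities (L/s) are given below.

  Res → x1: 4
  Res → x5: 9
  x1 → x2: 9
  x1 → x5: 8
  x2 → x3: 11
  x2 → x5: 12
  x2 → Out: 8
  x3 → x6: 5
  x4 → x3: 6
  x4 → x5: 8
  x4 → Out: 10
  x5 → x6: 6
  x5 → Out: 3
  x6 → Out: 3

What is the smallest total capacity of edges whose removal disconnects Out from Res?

10

Augment Res→x5→Out: bottleneck 3, flow now 3.
Augment Res→x1→x2→Out: bottleneck 4, flow now 7.
Augment Res→x5→x6→Out: bottleneck 3, flow now 10.
No augmenting path remains; maximum flow = 10.
By max-flow min-cut, the minimum cut capacity equals the max flow.
In the residual graph, reachable from Res: {Res, x5, x6}.
Min-cut edges: Res→x1 (4), x5→Out (3), x6→Out (3); capacity 4 + 3 + 3 = 10.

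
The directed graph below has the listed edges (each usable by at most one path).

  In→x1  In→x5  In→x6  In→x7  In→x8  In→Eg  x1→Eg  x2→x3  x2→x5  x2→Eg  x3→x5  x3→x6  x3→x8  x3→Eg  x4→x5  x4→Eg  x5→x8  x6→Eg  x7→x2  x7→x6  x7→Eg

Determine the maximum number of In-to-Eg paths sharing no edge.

4

Assign every edge capacity 1; by Menger, the answer equals the max flow.
Path In→Eg (+1); total 1.
Path In→x1→Eg (+1); total 2.
Path In→x6→Eg (+1); total 3.
Path In→x7→Eg (+1); total 4.
No residual In→Eg path; max flow = 4.
Certifying cut of size 4: {In→Eg, In→x1, In→x6, In→x7}.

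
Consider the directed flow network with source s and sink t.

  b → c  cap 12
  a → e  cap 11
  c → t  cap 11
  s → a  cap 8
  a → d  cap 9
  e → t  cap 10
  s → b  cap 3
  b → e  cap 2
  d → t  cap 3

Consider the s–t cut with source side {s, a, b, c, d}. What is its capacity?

27

Edges leaving {s, a, b, c, d}: a→e (11), b→e (2), c→t (11), d→t (3).
Cut capacity = 11 + 2 + 11 + 3 = 27.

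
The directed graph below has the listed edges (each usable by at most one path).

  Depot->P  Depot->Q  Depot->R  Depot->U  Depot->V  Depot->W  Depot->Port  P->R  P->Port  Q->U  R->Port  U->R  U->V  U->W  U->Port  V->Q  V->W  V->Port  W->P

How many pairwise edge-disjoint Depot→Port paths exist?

Assign every edge capacity 1; by Menger, the answer equals the max flow.
Path Depot→Port (+1); total 1.
Path Depot→P→Port (+1); total 2.
Path Depot→R→Port (+1); total 3.
Path Depot→U→Port (+1); total 4.
Path Depot→V→Port (+1); total 5.
No residual Depot→Port path; max flow = 5.
Certifying cut of size 5: {Depot→Port, P→Port, R→Port, U→Port, V→Port}.

5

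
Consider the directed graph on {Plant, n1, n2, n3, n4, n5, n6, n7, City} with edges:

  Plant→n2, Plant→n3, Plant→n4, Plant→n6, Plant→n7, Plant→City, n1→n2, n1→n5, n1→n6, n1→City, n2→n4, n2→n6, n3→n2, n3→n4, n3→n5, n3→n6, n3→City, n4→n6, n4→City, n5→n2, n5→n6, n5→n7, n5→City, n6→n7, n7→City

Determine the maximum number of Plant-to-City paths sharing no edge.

Assign every edge capacity 1; by Menger, the answer equals the max flow.
Path Plant→City (+1); total 1.
Path Plant→n3→City (+1); total 2.
Path Plant→n4→City (+1); total 3.
Path Plant→n7→City (+1); total 4.
No residual Plant→City path; max flow = 4.
Certifying cut of size 4: {Plant→City, Plant→n3, n4→City, n7→City}.

4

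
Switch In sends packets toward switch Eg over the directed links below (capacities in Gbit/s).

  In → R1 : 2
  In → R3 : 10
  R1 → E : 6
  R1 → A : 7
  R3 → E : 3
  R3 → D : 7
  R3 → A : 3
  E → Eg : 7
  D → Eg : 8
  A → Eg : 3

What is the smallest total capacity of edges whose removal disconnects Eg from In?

Augment In→R1→E→Eg: bottleneck 2, flow now 2.
Augment In→R3→E→Eg: bottleneck 3, flow now 5.
Augment In→R3→D→Eg: bottleneck 7, flow now 12.
No augmenting path remains; maximum flow = 12.
By max-flow min-cut, the minimum cut capacity equals the max flow.
In the residual graph, reachable from In: {In}.
Min-cut edges: In→R1 (2), In→R3 (10); capacity 2 + 10 = 12.

12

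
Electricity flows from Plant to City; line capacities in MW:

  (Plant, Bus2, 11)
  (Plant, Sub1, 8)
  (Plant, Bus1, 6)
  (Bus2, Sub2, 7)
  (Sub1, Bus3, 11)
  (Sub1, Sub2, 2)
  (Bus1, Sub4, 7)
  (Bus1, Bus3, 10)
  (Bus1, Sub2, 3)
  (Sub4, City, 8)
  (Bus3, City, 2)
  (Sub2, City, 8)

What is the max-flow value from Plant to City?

16

Augment Plant→Bus2→Sub2→City: bottleneck 7, flow now 7.
Augment Plant→Sub1→Bus3→City: bottleneck 2, flow now 9.
Augment Plant→Sub1→Sub2→City: bottleneck 1, flow now 10.
Augment Plant→Bus1→Sub4→City: bottleneck 6, flow now 16.
No augmenting path remains; maximum flow = 16.
In the residual graph, reachable from Plant: {Plant, Bus2, Sub1, Bus3, Sub2}.
Min-cut edges: Plant→Bus1 (6), Bus3→City (2), Sub2→City (8); capacity 6 + 2 + 8 = 16.
This cut is saturated, so no flow can exceed 16.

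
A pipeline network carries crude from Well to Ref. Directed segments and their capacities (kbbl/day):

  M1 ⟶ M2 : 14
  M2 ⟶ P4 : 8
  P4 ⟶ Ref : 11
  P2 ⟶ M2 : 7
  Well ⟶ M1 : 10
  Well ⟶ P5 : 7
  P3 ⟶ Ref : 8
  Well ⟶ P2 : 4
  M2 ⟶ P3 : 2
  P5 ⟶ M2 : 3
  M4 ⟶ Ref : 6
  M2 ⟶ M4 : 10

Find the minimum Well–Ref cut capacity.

Augment Well→P5→M2→P4→Ref: bottleneck 3, flow now 3.
Augment Well→P2→M2→P4→Ref: bottleneck 4, flow now 7.
Augment Well→M1→M2→P4→Ref: bottleneck 1, flow now 8.
Augment Well→M1→M2→P3→Ref: bottleneck 2, flow now 10.
Augment Well→M1→M2→M4→Ref: bottleneck 6, flow now 16.
No augmenting path remains; maximum flow = 16.
By max-flow min-cut, the minimum cut capacity equals the max flow.
In the residual graph, reachable from Well: {Well, P5, P2, M1, M2, M4}.
Min-cut edges: M2→P4 (8), M2→P3 (2), M4→Ref (6); capacity 8 + 2 + 6 = 16.

16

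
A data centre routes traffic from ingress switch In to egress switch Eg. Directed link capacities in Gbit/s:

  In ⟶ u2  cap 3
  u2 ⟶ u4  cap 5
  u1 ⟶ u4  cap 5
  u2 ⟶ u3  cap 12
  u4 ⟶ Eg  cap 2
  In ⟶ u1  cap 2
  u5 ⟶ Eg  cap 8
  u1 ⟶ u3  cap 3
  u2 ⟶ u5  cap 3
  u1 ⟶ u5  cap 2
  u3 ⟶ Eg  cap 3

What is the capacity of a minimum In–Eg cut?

Augment In→u1→u3→Eg: bottleneck 2, flow now 2.
Augment In→u2→u3→Eg: bottleneck 1, flow now 3.
Augment In→u2→u4→Eg: bottleneck 2, flow now 5.
No augmenting path remains; maximum flow = 5.
By max-flow min-cut, the minimum cut capacity equals the max flow.
In the residual graph, reachable from In: {In}.
Min-cut edges: In→u1 (2), In→u2 (3); capacity 2 + 3 = 5.

5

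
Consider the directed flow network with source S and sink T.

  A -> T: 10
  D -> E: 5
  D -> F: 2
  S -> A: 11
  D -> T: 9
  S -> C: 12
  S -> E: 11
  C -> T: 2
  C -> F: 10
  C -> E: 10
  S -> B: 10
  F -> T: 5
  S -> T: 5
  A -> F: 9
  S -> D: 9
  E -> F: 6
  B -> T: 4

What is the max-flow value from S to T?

Augment S→T: bottleneck 5, flow now 5.
Augment S→A→T: bottleneck 10, flow now 15.
Augment S→B→T: bottleneck 4, flow now 19.
Augment S→C→T: bottleneck 2, flow now 21.
Augment S→D→T: bottleneck 9, flow now 30.
Augment S→A→F→T: bottleneck 1, flow now 31.
Augment S→C→F→T: bottleneck 4, flow now 35.
No augmenting path remains; maximum flow = 35.
In the residual graph, reachable from S: {S, A, B, C, E, F}.
Min-cut edges: S→D (9), S→T (5), A→T (10), B→T (4), C→T (2), F→T (5); capacity 9 + 5 + 10 + 4 + 2 + 5 = 35.
This cut is saturated, so no flow can exceed 35.

35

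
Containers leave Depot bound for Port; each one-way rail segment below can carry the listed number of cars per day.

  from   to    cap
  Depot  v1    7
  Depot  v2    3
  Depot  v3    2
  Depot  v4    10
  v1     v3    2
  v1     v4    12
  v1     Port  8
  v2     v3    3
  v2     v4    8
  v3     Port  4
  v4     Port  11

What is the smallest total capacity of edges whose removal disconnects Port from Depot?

Augment Depot→v1→Port: bottleneck 7, flow now 7.
Augment Depot→v3→Port: bottleneck 2, flow now 9.
Augment Depot→v4→Port: bottleneck 10, flow now 19.
Augment Depot→v2→v3→Port: bottleneck 2, flow now 21.
Augment Depot→v2→v4→Port: bottleneck 1, flow now 22.
No augmenting path remains; maximum flow = 22.
By max-flow min-cut, the minimum cut capacity equals the max flow.
In the residual graph, reachable from Depot: {Depot}.
Min-cut edges: Depot→v1 (7), Depot→v2 (3), Depot→v3 (2), Depot→v4 (10); capacity 7 + 3 + 2 + 10 = 22.

22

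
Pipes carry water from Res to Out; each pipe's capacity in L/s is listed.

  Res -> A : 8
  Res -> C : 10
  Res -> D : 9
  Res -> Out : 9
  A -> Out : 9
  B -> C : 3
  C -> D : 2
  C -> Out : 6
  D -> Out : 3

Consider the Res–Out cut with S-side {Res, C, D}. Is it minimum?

Given cut capacity: 8 + 9 + 6 + 3 = 26.
Augment Res→Out: bottleneck 9, flow now 9.
Augment Res→A→Out: bottleneck 8, flow now 17.
Augment Res→C→Out: bottleneck 6, flow now 23.
Augment Res→D→Out: bottleneck 3, flow now 26.
No augmenting path remains; maximum flow = 26.
Cut capacity 26 equals the max flow, so it is a minimum cut.

Yes — it is a minimum cut (capacity 26).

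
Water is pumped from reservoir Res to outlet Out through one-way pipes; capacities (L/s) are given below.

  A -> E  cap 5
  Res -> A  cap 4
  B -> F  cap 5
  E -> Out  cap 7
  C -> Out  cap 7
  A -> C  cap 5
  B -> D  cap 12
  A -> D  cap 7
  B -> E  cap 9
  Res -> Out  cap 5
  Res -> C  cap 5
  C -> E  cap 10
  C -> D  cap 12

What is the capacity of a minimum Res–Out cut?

Augment Res→Out: bottleneck 5, flow now 5.
Augment Res→C→Out: bottleneck 5, flow now 10.
Augment Res→A→C→Out: bottleneck 2, flow now 12.
Augment Res→A→E→Out: bottleneck 2, flow now 14.
No augmenting path remains; maximum flow = 14.
By max-flow min-cut, the minimum cut capacity equals the max flow.
In the residual graph, reachable from Res: {Res}.
Min-cut edges: Res→A (4), Res→C (5), Res→Out (5); capacity 4 + 5 + 5 = 14.

14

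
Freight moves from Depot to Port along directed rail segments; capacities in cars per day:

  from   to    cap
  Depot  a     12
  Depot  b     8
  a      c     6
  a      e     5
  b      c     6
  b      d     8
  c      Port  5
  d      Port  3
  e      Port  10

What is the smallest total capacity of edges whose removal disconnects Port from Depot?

13

Augment Depot→a→c→Port: bottleneck 5, flow now 5.
Augment Depot→a→e→Port: bottleneck 5, flow now 10.
Augment Depot→b→d→Port: bottleneck 3, flow now 13.
No augmenting path remains; maximum flow = 13.
By max-flow min-cut, the minimum cut capacity equals the max flow.
In the residual graph, reachable from Depot: {Depot, a, b, c, d}.
Min-cut edges: a→e (5), c→Port (5), d→Port (3); capacity 5 + 5 + 3 = 13.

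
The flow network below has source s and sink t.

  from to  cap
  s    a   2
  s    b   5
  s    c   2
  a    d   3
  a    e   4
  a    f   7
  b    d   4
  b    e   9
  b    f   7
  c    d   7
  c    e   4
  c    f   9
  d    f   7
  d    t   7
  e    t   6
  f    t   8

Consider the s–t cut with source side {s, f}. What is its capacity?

17

Edges leaving {s, f}: s→a (2), s→b (5), s→c (2), f→t (8).
Cut capacity = 2 + 5 + 2 + 8 = 17.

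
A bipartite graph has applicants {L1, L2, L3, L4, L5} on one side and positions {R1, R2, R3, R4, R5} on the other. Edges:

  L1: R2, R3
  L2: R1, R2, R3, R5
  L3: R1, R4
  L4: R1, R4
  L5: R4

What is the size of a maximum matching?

Unit-capacity flow: source→left, listed edges, right→sink; max matching = max flow.
Augmenting path L1→R2 (+1); matched 1.
Augmenting path L2→R1 (+1); matched 2.
Augmenting path L3→R4 (+1); matched 3.
Augmenting path L4→R1→L2→R3 (+1); matched 4.
No augmenting path remains; maximum matching = 4.
König certificate: {L1, L2, R1, R4} is a vertex cover of size 4 (every listed pair touches it), so no matching can be larger.

4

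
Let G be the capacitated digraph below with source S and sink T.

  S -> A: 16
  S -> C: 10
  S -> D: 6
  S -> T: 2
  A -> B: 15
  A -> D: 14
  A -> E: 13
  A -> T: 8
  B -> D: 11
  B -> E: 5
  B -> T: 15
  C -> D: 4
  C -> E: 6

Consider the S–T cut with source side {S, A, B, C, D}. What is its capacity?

49

Edges leaving {S, A, B, C, D}: S→T (2), A→E (13), A→T (8), B→E (5), B→T (15), C→E (6).
Cut capacity = 2 + 13 + 8 + 5 + 15 + 6 = 49.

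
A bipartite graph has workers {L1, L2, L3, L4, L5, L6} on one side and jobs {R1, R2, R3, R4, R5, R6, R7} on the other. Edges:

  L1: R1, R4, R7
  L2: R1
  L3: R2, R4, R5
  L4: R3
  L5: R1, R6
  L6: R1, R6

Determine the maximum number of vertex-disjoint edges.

5

Unit-capacity flow: source→left, listed edges, right→sink; max matching = max flow.
Augmenting path L1→R1 (+1); matched 1.
Augmenting path L3→R2 (+1); matched 2.
Augmenting path L4→R3 (+1); matched 3.
Augmenting path L5→R6 (+1); matched 4.
Augmenting path L2→R1→L1→R4 (+1); matched 5.
No augmenting path remains; maximum matching = 5.
König certificate: {L1, L3, L4, R1, R6} is a vertex cover of size 5 (every listed pair touches it), so no matching can be larger.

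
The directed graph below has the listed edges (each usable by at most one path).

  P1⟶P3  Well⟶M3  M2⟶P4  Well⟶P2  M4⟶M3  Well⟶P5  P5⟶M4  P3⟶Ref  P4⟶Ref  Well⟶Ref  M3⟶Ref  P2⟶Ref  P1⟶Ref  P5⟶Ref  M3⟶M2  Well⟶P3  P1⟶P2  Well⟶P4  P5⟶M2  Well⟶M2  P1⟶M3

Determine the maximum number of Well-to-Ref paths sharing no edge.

6

Assign every edge capacity 1; by Menger, the answer equals the max flow.
Path Well→Ref (+1); total 1.
Path Well→P5→Ref (+1); total 2.
Path Well→M3→Ref (+1); total 3.
Path Well→P3→Ref (+1); total 4.
Path Well→P4→Ref (+1); total 5.
Path Well→P2→Ref (+1); total 6.
No residual Well→Ref path; max flow = 6.
Certifying cut of size 6: {P4→Ref, Well→M3, Well→P2, Well→P3, Well→P5, Well→Ref}.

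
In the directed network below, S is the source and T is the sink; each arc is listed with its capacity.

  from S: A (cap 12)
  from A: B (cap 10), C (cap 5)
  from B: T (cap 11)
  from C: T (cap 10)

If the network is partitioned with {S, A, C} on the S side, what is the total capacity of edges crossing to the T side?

Edges leaving {S, A, C}: A→B (10), C→T (10).
Cut capacity = 10 + 10 = 20.

20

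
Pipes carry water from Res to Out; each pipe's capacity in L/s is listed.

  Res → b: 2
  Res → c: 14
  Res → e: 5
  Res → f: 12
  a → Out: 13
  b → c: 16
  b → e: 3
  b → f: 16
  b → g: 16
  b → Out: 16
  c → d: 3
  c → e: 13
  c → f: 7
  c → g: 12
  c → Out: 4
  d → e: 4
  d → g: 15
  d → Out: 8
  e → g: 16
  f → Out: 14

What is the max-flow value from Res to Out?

23

Augment Res→b→Out: bottleneck 2, flow now 2.
Augment Res→c→Out: bottleneck 4, flow now 6.
Augment Res→f→Out: bottleneck 12, flow now 18.
Augment Res→c→d→Out: bottleneck 3, flow now 21.
Augment Res→c→f→Out: bottleneck 2, flow now 23.
No augmenting path remains; maximum flow = 23.
In the residual graph, reachable from Res: {Res, c, e, f, g}.
Min-cut edges: Res→b (2), c→d (3), c→Out (4), f→Out (14); capacity 2 + 3 + 4 + 14 = 23.
This cut is saturated, so no flow can exceed 23.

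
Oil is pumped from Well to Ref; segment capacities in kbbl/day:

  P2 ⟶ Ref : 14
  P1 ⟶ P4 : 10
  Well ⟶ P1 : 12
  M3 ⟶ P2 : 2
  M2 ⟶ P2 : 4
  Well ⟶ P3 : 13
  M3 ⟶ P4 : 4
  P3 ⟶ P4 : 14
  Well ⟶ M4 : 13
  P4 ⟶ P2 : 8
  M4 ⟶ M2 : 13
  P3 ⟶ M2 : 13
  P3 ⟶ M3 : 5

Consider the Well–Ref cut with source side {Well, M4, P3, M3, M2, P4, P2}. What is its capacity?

26

Edges leaving {Well, M4, P3, M3, M2, P4, P2}: Well→P1 (12), P2→Ref (14).
Cut capacity = 12 + 14 = 26.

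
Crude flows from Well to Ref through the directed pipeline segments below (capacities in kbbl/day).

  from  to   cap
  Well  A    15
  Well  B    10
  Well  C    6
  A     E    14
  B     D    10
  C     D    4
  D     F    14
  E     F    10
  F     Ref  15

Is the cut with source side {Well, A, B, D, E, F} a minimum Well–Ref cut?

Given cut capacity: 6 + 15 = 21.
Augment Well→A→E→F→Ref: bottleneck 10, flow now 10.
Augment Well→B→D→F→Ref: bottleneck 5, flow now 15.
No augmenting path remains; maximum flow = 15.
In the residual graph, reachable from Well: {Well, A, B, C, D, E, F}.
Min-cut edges: F→Ref (15); capacity 15 = 15.
Cut capacity 21 exceeds the max flow 15, so it is not minimum.

No — its capacity is 21, but the minimum cut has capacity 15.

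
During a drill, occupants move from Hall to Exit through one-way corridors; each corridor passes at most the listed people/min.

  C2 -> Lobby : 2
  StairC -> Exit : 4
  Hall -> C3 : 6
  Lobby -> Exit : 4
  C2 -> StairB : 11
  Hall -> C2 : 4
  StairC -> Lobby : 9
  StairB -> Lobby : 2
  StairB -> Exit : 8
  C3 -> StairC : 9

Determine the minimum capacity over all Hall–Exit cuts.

Augment Hall→C3→StairC→Exit: bottleneck 4, flow now 4.
Augment Hall→C2→StairB→Exit: bottleneck 4, flow now 8.
Augment Hall→C3→StairC→Lobby→Exit: bottleneck 2, flow now 10.
No augmenting path remains; maximum flow = 10.
By max-flow min-cut, the minimum cut capacity equals the max flow.
In the residual graph, reachable from Hall: {Hall}.
Min-cut edges: Hall→C3 (6), Hall→C2 (4); capacity 6 + 4 = 10.

10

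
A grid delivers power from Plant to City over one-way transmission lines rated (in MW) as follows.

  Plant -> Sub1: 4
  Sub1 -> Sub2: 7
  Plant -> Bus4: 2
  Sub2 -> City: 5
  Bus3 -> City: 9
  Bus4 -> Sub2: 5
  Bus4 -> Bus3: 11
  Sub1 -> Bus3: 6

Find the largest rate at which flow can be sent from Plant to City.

6

Augment Plant→Bus4→Sub2→City: bottleneck 2, flow now 2.
Augment Plant→Sub1→Sub2→City: bottleneck 3, flow now 5.
Augment Plant→Sub1→Bus3→City: bottleneck 1, flow now 6.
No augmenting path remains; maximum flow = 6.
In the residual graph, reachable from Plant: {Plant}.
Min-cut edges: Plant→Bus4 (2), Plant→Sub1 (4); capacity 2 + 4 = 6.
This cut is saturated, so no flow can exceed 6.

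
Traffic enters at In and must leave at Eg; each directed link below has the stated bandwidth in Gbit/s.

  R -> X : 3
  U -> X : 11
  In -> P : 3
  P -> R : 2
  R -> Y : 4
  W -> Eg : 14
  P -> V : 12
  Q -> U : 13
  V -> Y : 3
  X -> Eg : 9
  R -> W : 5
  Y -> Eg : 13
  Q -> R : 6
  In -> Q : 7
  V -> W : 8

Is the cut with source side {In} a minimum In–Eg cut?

Yes — it is a minimum cut (capacity 10).

Given cut capacity: 3 + 7 = 10.
Augment In→P→R→W→Eg: bottleneck 2, flow now 2.
Augment In→P→V→W→Eg: bottleneck 1, flow now 3.
Augment In→Q→R→W→Eg: bottleneck 3, flow now 6.
Augment In→Q→R→X→Eg: bottleneck 3, flow now 9.
Augment In→Q→U→X→Eg: bottleneck 1, flow now 10.
No augmenting path remains; maximum flow = 10.
Cut capacity 10 equals the max flow, so it is a minimum cut.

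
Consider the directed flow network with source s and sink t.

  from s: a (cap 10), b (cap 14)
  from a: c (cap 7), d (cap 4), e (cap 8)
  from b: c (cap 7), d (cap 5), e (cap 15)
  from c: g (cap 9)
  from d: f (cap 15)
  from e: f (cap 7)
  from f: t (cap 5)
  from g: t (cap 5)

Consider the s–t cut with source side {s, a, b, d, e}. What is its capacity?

Edges leaving {s, a, b, d, e}: a→c (7), b→c (7), d→f (15), e→f (7).
Cut capacity = 7 + 7 + 15 + 7 = 36.

36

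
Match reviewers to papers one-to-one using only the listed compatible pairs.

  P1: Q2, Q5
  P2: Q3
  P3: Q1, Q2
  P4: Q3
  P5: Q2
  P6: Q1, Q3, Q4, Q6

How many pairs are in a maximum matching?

Unit-capacity flow: source→left, listed edges, right→sink; max matching = max flow.
Augmenting path P1→Q2 (+1); matched 1.
Augmenting path P2→Q3 (+1); matched 2.
Augmenting path P3→Q1 (+1); matched 3.
Augmenting path P6→Q4 (+1); matched 4.
Augmenting path P5→Q2→P1→Q5 (+1); matched 5.
No augmenting path remains; maximum matching = 5.
König certificate: {P1, P3, P5, P6, Q3} is a vertex cover of size 5 (every listed pair touches it), so no matching can be larger.

5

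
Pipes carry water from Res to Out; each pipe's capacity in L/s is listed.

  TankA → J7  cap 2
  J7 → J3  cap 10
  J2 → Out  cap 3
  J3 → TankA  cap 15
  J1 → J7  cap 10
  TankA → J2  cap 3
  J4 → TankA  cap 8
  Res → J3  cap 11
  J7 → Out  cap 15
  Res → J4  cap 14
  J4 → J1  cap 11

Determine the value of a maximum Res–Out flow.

Augment Res→J4→J1→J7→Out: bottleneck 10, flow now 10.
Augment Res→J4→TankA→J2→Out: bottleneck 3, flow now 13.
Augment Res→J4→TankA→J7→Out: bottleneck 1, flow now 14.
Augment Res→J3→TankA→J7→Out: bottleneck 1, flow now 15.
No augmenting path remains; maximum flow = 15.
In the residual graph, reachable from Res: {Res, J4, J3, J1, TankA}.
Min-cut edges: J1→J7 (10), TankA→J2 (3), TankA→J7 (2); capacity 10 + 3 + 2 = 15.
This cut is saturated, so no flow can exceed 15.

15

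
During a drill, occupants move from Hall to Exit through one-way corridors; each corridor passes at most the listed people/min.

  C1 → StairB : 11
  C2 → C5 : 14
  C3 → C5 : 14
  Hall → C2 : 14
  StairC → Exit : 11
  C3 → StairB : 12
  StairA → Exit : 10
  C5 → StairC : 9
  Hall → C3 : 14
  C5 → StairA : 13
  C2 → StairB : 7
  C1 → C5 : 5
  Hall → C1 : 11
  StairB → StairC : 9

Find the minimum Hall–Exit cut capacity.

Augment Hall→C3→C5→StairC→Exit: bottleneck 9, flow now 9.
Augment Hall→C3→C5→StairA→Exit: bottleneck 5, flow now 14.
Augment Hall→C1→C5→StairA→Exit: bottleneck 5, flow now 19.
Augment Hall→C1→StairB→StairC→Exit: bottleneck 2, flow now 21.
No augmenting path remains; maximum flow = 21.
By max-flow min-cut, the minimum cut capacity equals the max flow.
In the residual graph, reachable from Hall: {Hall, C3, C1, C2, C5, StairB, StairC, StairA}.
Min-cut edges: StairC→Exit (11), StairA→Exit (10); capacity 11 + 10 = 21.

21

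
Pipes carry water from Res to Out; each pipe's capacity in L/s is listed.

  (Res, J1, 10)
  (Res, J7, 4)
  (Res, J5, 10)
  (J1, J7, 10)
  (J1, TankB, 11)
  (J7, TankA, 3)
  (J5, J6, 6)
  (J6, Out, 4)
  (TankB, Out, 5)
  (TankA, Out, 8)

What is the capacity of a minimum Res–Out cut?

12

Augment Res→J1→TankB→Out: bottleneck 5, flow now 5.
Augment Res→J7→TankA→Out: bottleneck 3, flow now 8.
Augment Res→J5→J6→Out: bottleneck 4, flow now 12.
No augmenting path remains; maximum flow = 12.
By max-flow min-cut, the minimum cut capacity equals the max flow.
In the residual graph, reachable from Res: {Res, J1, J7, J5, J6, TankB}.
Min-cut edges: J7→TankA (3), J6→Out (4), TankB→Out (5); capacity 3 + 4 + 5 = 12.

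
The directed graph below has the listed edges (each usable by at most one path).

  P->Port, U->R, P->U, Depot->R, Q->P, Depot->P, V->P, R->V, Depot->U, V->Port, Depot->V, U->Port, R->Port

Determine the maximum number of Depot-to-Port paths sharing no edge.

Assign every edge capacity 1; by Menger, the answer equals the max flow.
Path Depot→P→Port (+1); total 1.
Path Depot→R→Port (+1); total 2.
Path Depot→U→Port (+1); total 3.
Path Depot→V→Port (+1); total 4.
No residual Depot→Port path; max flow = 4.
Certifying cut of size 4: {Depot→P, Depot→R, Depot→U, Depot→V}.

4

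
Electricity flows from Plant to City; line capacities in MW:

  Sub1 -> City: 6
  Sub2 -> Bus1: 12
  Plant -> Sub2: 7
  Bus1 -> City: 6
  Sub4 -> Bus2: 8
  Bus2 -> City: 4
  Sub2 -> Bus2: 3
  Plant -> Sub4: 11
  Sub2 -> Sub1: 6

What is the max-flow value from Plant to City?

Augment Plant→Sub4→Bus2→City: bottleneck 4, flow now 4.
Augment Plant→Sub2→Bus1→City: bottleneck 6, flow now 10.
Augment Plant→Sub2→Sub1→City: bottleneck 1, flow now 11.
No augmenting path remains; maximum flow = 11.
In the residual graph, reachable from Plant: {Plant, Sub4, Bus2}.
Min-cut edges: Plant→Sub2 (7), Bus2→City (4); capacity 7 + 4 = 11.
This cut is saturated, so no flow can exceed 11.

11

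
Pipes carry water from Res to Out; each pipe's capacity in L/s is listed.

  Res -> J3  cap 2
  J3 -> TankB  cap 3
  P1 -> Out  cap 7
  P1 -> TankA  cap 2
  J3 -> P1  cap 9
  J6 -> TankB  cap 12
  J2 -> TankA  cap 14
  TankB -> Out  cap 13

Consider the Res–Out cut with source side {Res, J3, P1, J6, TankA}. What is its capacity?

22

Edges leaving {Res, J3, P1, J6, TankA}: J3→TankB (3), P1→Out (7), J6→TankB (12).
Cut capacity = 3 + 7 + 12 = 22.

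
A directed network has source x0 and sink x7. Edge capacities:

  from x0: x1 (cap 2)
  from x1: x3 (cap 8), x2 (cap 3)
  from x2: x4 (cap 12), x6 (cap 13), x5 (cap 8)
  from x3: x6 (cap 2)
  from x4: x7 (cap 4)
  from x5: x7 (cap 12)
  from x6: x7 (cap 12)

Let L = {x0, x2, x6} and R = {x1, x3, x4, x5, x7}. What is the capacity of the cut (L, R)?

Edges leaving {x0, x2, x6}: x0→x1 (2), x2→x4 (12), x2→x5 (8), x6→x7 (12).
Cut capacity = 2 + 12 + 8 + 12 = 34.

34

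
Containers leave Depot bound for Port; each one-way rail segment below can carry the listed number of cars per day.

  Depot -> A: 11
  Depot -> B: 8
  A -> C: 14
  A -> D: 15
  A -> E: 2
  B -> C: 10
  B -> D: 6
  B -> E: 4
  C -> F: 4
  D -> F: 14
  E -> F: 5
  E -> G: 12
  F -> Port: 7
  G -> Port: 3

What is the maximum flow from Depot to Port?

10

Augment Depot→A→C→F→Port: bottleneck 4, flow now 4.
Augment Depot→A→D→F→Port: bottleneck 3, flow now 7.
Augment Depot→A→E→G→Port: bottleneck 2, flow now 9.
Augment Depot→B→E→G→Port: bottleneck 1, flow now 10.
No augmenting path remains; maximum flow = 10.
In the residual graph, reachable from Depot: {Depot, A, B, C, D, E, F, G}.
Min-cut edges: F→Port (7), G→Port (3); capacity 7 + 3 = 10.
This cut is saturated, so no flow can exceed 10.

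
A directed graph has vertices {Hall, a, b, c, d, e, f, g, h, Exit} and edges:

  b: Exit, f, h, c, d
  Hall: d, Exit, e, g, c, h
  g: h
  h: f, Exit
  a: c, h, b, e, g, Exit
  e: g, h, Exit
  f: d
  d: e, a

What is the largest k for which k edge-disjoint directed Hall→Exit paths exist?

Assign every edge capacity 1; by Menger, the answer equals the max flow.
Path Hall→Exit (+1); total 1.
Path Hall→e→Exit (+1); total 2.
Path Hall→h→Exit (+1); total 3.
Path Hall→d→a→Exit (+1); total 4.
No residual Hall→Exit path; max flow = 4.
Certifying cut of size 4: {Hall→Exit, d→a, e→Exit, h→Exit}.

4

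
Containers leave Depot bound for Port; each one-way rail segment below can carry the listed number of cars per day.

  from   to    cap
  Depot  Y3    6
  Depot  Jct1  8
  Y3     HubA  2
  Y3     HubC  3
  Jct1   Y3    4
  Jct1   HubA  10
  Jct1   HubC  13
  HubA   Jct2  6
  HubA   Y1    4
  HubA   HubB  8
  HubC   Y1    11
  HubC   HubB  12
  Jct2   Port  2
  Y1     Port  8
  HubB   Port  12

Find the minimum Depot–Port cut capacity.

Augment Depot→Y3→HubA→Jct2→Port: bottleneck 2, flow now 2.
Augment Depot→Y3→HubC→Y1→Port: bottleneck 3, flow now 5.
Augment Depot→Jct1→HubA→Y1→Port: bottleneck 4, flow now 9.
Augment Depot→Jct1→HubA→HubB→Port: bottleneck 4, flow now 13.
No augmenting path remains; maximum flow = 13.
By max-flow min-cut, the minimum cut capacity equals the max flow.
In the residual graph, reachable from Depot: {Depot, Y3}.
Min-cut edges: Depot→Jct1 (8), Y3→HubA (2), Y3→HubC (3); capacity 8 + 2 + 3 = 13.

13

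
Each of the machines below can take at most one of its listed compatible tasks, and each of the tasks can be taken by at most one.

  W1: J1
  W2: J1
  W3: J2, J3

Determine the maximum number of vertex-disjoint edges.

2

Unit-capacity flow: source→left, listed edges, right→sink; max matching = max flow.
Augmenting path W1→J1 (+1); matched 1.
Augmenting path W3→J2 (+1); matched 2.
No augmenting path remains; maximum matching = 2.
König certificate: {W3, J1} is a vertex cover of size 2 (every listed pair touches it), so no matching can be larger.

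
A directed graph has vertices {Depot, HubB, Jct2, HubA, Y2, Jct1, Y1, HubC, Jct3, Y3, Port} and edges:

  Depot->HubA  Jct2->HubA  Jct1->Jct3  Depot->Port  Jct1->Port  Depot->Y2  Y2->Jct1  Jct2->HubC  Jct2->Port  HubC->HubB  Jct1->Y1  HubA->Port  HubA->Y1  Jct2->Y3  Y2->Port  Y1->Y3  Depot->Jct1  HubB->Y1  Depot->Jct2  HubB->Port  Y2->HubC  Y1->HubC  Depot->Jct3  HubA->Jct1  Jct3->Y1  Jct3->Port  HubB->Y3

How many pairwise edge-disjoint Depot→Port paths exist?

Assign every edge capacity 1; by Menger, the answer equals the max flow.
Path Depot→Port (+1); total 1.
Path Depot→Jct2→Port (+1); total 2.
Path Depot→HubA→Port (+1); total 3.
Path Depot→Y2→Port (+1); total 4.
Path Depot→Jct1→Port (+1); total 5.
Path Depot→Jct3→Port (+1); total 6.
No residual Depot→Port path; max flow = 6.
Certifying cut of size 6: {Depot→HubA, Depot→Jct1, Depot→Jct2, Depot→Jct3, Depot→Port, Depot→Y2}.

6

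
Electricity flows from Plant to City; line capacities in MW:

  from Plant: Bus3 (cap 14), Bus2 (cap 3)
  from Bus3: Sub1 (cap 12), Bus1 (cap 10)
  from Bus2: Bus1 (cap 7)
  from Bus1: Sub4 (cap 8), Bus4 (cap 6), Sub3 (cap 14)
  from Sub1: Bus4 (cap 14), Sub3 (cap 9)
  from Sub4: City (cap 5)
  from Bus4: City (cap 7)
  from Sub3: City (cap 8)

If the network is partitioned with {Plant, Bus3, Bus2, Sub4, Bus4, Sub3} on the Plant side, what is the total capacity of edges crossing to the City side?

Edges leaving {Plant, Bus3, Bus2, Sub4, Bus4, Sub3}: Bus3→Bus1 (10), Bus3→Sub1 (12), Bus2→Bus1 (7), Sub4→City (5), Bus4→City (7), Sub3→City (8).
Cut capacity = 10 + 12 + 7 + 5 + 7 + 8 = 49.

49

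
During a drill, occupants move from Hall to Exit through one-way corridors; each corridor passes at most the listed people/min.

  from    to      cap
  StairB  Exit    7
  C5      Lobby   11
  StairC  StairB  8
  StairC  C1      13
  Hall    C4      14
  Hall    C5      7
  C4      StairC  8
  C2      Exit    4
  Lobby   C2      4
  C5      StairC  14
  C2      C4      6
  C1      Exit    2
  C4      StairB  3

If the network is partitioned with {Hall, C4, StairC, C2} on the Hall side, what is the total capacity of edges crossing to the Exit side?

35

Edges leaving {Hall, C4, StairC, C2}: Hall→C5 (7), C4→StairB (3), StairC→StairB (8), StairC→C1 (13), C2→Exit (4).
Cut capacity = 7 + 3 + 8 + 13 + 4 = 35.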